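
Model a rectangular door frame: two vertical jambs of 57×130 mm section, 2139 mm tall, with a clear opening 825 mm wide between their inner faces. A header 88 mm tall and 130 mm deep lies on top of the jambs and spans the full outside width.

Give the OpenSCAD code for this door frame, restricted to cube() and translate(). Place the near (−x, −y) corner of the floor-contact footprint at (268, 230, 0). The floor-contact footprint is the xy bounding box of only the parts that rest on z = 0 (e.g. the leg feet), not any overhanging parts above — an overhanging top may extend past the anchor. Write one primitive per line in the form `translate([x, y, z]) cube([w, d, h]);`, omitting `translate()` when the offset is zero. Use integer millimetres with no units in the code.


translate([268, 230, 0]) cube([57, 130, 2139]);
translate([1150, 230, 0]) cube([57, 130, 2139]);
translate([268, 230, 2139]) cube([939, 130, 88]);


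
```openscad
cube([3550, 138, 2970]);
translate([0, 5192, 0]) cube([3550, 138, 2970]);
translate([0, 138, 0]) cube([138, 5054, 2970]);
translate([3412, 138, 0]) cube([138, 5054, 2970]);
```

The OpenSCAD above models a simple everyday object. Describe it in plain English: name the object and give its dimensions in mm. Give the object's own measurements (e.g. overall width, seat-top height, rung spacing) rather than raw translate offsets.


The wall frame of a small rectangular building: four walls, each 2970 mm tall and 138 mm thick, enclosing a footprint 3550 mm (x) by 5330 mm (y) outside-to-outside, with no floor or roof. The front and back walls (the −y and +y sides) span the full width; the two side walls fit between them.


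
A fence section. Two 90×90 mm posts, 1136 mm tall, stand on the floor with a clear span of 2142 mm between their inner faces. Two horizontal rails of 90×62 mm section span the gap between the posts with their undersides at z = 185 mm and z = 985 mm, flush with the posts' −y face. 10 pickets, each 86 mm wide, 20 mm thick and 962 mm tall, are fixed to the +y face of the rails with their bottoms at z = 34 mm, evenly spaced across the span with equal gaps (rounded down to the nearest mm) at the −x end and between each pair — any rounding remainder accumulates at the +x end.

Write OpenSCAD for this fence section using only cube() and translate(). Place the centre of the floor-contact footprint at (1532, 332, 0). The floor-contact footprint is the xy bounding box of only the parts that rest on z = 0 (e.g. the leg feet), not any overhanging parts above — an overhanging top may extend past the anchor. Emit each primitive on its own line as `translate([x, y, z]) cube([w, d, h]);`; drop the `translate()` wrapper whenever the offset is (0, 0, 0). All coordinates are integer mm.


translate([371, 287, 0]) cube([90, 90, 1136]);
translate([2603, 287, 0]) cube([90, 90, 1136]);
translate([461, 287, 185]) cube([2142, 90, 62]);
translate([461, 287, 985]) cube([2142, 90, 62]);
translate([577, 377, 34]) cube([86, 20, 962]);
translate([779, 377, 34]) cube([86, 20, 962]);
translate([981, 377, 34]) cube([86, 20, 962]);
translate([1183, 377, 34]) cube([86, 20, 962]);
translate([1385, 377, 34]) cube([86, 20, 962]);
translate([1587, 377, 34]) cube([86, 20, 962]);
translate([1789, 377, 34]) cube([86, 20, 962]);
translate([1991, 377, 34]) cube([86, 20, 962]);
translate([2193, 377, 34]) cube([86, 20, 962]);
translate([2395, 377, 34]) cube([86, 20, 962]);


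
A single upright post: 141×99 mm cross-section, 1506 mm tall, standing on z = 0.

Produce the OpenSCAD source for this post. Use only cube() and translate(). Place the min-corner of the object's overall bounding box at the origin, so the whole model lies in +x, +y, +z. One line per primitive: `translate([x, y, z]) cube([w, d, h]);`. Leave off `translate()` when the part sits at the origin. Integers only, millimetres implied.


cube([141, 99, 1506]);


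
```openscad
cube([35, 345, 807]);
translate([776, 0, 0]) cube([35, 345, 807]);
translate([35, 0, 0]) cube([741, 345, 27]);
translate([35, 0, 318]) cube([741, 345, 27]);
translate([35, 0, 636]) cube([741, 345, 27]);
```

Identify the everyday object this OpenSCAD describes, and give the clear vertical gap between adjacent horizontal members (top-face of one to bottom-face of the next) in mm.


A bookshelf. The clear shelf gap is 291 mm.

Two tall side panels with 3 horizontal boards between them — a bookshelf. The first two shelf undersides are at z = 0 and z = 318; with shelf thickness 27, the clear gap is 318 − 0 − 27 = 291 mm.


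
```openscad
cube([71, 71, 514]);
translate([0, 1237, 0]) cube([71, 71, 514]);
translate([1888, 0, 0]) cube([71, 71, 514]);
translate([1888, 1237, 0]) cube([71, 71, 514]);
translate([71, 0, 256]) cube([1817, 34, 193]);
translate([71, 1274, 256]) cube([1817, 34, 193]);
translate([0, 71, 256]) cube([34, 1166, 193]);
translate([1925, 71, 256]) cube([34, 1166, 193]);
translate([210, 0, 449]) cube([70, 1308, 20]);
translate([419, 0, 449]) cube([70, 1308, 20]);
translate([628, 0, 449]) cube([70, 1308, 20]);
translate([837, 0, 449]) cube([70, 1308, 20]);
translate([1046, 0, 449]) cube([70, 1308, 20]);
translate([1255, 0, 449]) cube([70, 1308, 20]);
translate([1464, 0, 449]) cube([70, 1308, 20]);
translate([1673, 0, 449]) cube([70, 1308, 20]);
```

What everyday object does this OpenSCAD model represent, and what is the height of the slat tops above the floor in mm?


A bed frame. The slat-top height is 469 mm.

Four posts, four rails, and a row of slats — a bed frame. Slats sit on the rails at z = 256 + 193 = 449; with slat thickness 20, the top is 469 mm.


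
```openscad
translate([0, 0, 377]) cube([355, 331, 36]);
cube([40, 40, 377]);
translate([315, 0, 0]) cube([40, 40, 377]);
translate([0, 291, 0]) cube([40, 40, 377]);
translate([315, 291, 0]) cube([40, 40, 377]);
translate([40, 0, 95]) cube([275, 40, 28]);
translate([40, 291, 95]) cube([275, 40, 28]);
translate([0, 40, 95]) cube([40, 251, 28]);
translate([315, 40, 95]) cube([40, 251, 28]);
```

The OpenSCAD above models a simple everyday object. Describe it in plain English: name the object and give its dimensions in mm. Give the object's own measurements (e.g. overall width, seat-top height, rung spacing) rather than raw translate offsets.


A simple wooden stool: a rectangular seat 355 mm (x) by 331 mm (y), 36 mm thick, top face at z = 413 mm, on four square legs, each 40×40 mm in cross-section. The legs rest on z = 0, each flush with a corner of the seat. Four stretchers, 40 mm wide and 28 mm tall, connect adjacent legs with their undersides at z = 95 mm, each running between the inner faces of the legs it joins and aligned with the legs' outer faces on the other axis.


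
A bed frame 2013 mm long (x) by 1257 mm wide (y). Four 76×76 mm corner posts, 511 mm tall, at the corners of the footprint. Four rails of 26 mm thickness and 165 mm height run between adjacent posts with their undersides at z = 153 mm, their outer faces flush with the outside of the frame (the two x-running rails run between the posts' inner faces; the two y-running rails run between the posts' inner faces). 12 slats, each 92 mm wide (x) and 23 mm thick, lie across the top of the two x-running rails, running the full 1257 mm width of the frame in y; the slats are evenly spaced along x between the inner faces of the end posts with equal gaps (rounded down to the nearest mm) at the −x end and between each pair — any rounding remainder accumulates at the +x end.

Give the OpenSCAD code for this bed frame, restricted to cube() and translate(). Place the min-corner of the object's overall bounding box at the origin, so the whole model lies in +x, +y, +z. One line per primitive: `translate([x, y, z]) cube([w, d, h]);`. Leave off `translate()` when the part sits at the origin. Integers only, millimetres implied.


cube([76, 76, 511]);
translate([0, 1181, 0]) cube([76, 76, 511]);
translate([1937, 0, 0]) cube([76, 76, 511]);
translate([1937, 1181, 0]) cube([76, 76, 511]);
translate([76, 0, 153]) cube([1861, 26, 165]);
translate([76, 1231, 153]) cube([1861, 26, 165]);
translate([0, 76, 153]) cube([26, 1105, 165]);
translate([1987, 76, 153]) cube([26, 1105, 165]);
translate([134, 0, 318]) cube([92, 1257, 23]);
translate([284, 0, 318]) cube([92, 1257, 23]);
translate([434, 0, 318]) cube([92, 1257, 23]);
translate([584, 0, 318]) cube([92, 1257, 23]);
translate([734, 0, 318]) cube([92, 1257, 23]);
translate([884, 0, 318]) cube([92, 1257, 23]);
translate([1034, 0, 318]) cube([92, 1257, 23]);
translate([1184, 0, 318]) cube([92, 1257, 23]);
translate([1334, 0, 318]) cube([92, 1257, 23]);
translate([1484, 0, 318]) cube([92, 1257, 23]);
translate([1634, 0, 318]) cube([92, 1257, 23]);
translate([1784, 0, 318]) cube([92, 1257, 23]);


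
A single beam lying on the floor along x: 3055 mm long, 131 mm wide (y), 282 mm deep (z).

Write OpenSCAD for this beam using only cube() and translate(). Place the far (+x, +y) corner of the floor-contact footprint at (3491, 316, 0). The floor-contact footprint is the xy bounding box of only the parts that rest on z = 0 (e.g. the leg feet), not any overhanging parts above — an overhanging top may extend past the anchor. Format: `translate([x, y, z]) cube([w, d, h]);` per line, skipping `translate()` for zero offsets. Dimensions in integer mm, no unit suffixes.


translate([436, 185, 0]) cube([3055, 131, 282]);


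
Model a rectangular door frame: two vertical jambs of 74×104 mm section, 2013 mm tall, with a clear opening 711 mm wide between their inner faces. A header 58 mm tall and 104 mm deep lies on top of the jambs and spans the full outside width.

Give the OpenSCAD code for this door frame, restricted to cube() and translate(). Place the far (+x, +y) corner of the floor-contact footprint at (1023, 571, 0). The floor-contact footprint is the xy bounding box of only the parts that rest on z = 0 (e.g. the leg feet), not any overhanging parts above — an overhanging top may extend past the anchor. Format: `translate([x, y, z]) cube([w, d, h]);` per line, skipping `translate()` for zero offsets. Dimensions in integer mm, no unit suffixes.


translate([164, 467, 0]) cube([74, 104, 2013]);
translate([949, 467, 0]) cube([74, 104, 2013]);
translate([164, 467, 2013]) cube([859, 104, 58]);


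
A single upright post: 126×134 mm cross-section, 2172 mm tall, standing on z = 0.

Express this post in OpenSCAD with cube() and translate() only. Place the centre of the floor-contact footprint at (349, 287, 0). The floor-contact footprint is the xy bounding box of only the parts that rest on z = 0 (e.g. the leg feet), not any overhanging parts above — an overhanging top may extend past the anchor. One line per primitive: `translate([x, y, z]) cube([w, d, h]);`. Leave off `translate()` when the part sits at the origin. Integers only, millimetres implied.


translate([286, 220, 0]) cube([126, 134, 2172]);


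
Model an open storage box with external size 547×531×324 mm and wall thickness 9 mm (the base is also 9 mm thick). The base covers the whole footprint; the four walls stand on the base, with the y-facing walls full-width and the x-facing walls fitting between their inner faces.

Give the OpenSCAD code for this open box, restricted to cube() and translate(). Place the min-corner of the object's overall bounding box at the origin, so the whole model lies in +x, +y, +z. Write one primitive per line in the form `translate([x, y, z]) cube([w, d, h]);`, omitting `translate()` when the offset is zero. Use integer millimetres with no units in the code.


cube([547, 531, 9]);
translate([0, 0, 9]) cube([547, 9, 315]);
translate([0, 522, 9]) cube([547, 9, 315]);
translate([0, 9, 9]) cube([9, 513, 315]);
translate([538, 9, 9]) cube([9, 513, 315]);


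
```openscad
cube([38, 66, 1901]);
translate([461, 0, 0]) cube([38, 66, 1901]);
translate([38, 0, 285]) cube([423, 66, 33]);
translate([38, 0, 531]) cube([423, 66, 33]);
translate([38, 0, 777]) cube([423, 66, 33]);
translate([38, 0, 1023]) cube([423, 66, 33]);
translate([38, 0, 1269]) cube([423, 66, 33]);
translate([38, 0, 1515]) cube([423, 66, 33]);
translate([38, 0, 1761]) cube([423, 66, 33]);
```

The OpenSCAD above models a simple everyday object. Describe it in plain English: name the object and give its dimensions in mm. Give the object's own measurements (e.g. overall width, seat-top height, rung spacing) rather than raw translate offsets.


A straight ladder. Two 38×66 mm vertical rails, 1901 mm tall, stand 499 mm apart (outside-to-outside) with their front faces coplanar on the −y side. 7 rungs, each 66 mm deep and 33 mm tall, span between the inner faces of the rails, front faces flush with the rails. The lowest rung's underside is at z = 285 mm and rungs are spaced 246 mm apart (underside to underside).


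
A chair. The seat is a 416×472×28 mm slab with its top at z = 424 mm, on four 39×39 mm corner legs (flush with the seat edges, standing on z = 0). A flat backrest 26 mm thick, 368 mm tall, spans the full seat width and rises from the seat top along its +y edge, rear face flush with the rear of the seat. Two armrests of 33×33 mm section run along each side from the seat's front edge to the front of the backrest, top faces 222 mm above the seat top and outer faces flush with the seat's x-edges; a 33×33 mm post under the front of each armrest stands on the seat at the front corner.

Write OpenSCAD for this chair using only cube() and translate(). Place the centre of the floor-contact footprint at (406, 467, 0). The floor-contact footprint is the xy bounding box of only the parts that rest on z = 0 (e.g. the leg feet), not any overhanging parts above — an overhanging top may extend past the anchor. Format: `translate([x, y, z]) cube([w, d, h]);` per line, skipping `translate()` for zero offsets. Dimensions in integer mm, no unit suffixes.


translate([198, 231, 396]) cube([416, 472, 28]);
translate([198, 231, 0]) cube([39, 39, 396]);
translate([575, 231, 0]) cube([39, 39, 396]);
translate([198, 664, 0]) cube([39, 39, 396]);
translate([575, 664, 0]) cube([39, 39, 396]);
translate([198, 677, 424]) cube([416, 26, 368]);
translate([198, 231, 613]) cube([33, 446, 33]);
translate([581, 231, 613]) cube([33, 446, 33]);
translate([198, 231, 424]) cube([33, 33, 189]);
translate([581, 231, 424]) cube([33, 33, 189]);


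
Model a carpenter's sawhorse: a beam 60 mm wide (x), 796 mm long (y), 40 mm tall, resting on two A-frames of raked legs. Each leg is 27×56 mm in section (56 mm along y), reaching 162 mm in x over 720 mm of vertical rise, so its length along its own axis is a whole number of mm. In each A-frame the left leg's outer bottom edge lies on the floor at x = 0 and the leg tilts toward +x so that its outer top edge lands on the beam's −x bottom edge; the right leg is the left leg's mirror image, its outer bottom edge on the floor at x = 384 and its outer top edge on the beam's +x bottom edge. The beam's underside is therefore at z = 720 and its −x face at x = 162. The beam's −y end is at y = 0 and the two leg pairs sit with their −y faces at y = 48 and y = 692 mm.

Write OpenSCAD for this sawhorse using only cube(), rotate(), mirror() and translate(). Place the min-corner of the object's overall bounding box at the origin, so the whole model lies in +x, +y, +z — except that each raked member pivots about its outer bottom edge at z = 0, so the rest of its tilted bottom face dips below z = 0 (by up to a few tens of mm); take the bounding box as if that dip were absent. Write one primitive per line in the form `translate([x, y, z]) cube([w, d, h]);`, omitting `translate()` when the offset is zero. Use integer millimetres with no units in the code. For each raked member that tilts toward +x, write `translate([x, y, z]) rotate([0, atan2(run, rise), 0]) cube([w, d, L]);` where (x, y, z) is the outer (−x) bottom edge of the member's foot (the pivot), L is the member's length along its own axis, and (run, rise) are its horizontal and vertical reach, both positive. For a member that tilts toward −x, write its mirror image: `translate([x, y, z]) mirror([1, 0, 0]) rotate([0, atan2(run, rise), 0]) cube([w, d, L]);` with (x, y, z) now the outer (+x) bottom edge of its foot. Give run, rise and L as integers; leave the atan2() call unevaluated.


// leg length = √(162² + 720²) = 738
// right-leg outer foot x = 2·162 + 60 = 384
// beam min-corner = (162, 0, 720)
translate([162, 0, 720]) cube([60, 796, 40]);
translate([0, 48, 0]) rotate([0, atan2(162, 720), 0]) cube([27, 56, 738]);
translate([384, 48, 0]) mirror([1, 0, 0]) rotate([0, atan2(162, 720), 0]) cube([27, 56, 738]);
translate([0, 692, 0]) rotate([0, atan2(162, 720), 0]) cube([27, 56, 738]);
translate([384, 692, 0]) mirror([1, 0, 0]) rotate([0, atan2(162, 720), 0]) cube([27, 56, 738]);


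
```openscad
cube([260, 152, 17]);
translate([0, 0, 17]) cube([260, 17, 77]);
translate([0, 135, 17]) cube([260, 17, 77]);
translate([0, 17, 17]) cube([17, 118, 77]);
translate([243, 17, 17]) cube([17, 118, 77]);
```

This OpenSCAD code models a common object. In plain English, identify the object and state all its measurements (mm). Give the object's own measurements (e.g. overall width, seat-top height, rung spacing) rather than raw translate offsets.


An open-topped rectangular box: outside dimensions 260×152×94 mm, with a uniform wall and base thickness of 17 mm. The base is a full 260×152 slab on the floor; four walls sit on top of the base. The front and back walls (the −y and +y sides) span the full width; the two side walls fit between them.


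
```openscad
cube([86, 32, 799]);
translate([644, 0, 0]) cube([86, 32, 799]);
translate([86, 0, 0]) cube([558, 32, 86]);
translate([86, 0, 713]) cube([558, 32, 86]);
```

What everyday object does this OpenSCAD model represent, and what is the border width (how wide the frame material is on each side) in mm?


A picture frame. The border width is 86 mm.

Four thin pieces enclosing a rectangular opening — a picture frame. The two full-height stiles are 799 mm tall; the top rail sits at z = 713 and is 86 mm tall, so the border above the opening is 799 − 713 = 86 mm, matching the stile x-width.


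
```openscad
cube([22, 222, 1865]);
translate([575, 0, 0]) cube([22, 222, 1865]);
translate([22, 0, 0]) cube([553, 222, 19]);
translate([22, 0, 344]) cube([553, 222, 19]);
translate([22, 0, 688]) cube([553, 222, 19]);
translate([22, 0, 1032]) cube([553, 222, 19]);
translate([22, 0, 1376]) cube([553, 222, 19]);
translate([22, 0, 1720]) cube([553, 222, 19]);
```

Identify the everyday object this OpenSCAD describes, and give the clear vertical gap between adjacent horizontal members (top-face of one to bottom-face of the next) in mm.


A bookshelf. The clear shelf gap is 325 mm.

Two tall side panels with 6 horizontal boards between them — a bookshelf. The first two shelf undersides are at z = 0 and z = 344; with shelf thickness 19, the clear gap is 344 − 0 − 19 = 325 mm.


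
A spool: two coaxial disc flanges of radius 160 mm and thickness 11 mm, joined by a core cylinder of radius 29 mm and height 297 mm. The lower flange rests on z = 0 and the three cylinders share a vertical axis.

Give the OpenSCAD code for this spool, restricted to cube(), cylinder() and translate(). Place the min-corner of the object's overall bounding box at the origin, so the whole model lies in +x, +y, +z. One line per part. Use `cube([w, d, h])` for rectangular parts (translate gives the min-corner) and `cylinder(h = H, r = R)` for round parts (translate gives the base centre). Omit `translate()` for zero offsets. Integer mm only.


translate([160, 160, 0]) cylinder(h = 11, r = 160);
translate([160, 160, 11]) cylinder(h = 297, r = 29);
translate([160, 160, 308]) cylinder(h = 11, r = 160);


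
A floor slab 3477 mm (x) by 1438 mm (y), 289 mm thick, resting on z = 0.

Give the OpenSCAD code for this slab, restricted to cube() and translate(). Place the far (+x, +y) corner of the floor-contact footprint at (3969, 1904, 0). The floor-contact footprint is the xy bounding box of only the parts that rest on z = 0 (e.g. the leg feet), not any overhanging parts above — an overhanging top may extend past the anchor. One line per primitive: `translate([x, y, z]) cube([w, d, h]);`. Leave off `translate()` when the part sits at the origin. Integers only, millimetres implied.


translate([492, 466, 0]) cube([3477, 1438, 289]);


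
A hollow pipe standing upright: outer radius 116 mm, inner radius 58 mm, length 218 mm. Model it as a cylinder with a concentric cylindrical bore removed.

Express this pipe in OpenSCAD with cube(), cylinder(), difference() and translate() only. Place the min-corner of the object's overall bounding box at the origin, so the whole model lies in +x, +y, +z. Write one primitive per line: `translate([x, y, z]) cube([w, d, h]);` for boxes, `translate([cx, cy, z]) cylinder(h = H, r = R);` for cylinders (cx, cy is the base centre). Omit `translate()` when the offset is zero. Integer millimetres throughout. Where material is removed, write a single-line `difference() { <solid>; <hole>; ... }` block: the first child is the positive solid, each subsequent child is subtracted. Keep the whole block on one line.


difference() { translate([116, 116, 0]) cylinder(h = 218, r = 116); translate([116, 116, 0]) cylinder(h = 218, r = 58); }


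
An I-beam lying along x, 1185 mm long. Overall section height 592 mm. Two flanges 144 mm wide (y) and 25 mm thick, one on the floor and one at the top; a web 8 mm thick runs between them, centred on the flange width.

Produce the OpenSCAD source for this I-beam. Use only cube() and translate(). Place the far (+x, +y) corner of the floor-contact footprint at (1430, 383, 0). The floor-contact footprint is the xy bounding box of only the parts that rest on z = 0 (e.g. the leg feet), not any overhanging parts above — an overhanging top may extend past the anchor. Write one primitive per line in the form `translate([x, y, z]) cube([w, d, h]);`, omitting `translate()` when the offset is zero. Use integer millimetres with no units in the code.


translate([245, 239, 0]) cube([1185, 144, 25]);
translate([245, 307, 25]) cube([1185, 8, 542]);
translate([245, 239, 567]) cube([1185, 144, 25]);


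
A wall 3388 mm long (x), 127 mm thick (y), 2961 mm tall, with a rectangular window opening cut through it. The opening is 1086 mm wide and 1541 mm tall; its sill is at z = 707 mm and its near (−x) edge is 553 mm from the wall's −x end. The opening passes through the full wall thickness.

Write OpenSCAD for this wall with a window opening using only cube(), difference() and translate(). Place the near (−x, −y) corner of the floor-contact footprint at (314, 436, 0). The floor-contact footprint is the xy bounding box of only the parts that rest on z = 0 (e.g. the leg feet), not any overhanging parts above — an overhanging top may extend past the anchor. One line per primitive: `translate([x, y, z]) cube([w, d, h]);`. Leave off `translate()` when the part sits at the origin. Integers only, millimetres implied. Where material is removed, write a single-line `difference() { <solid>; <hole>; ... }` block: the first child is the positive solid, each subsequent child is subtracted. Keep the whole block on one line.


difference() { translate([314, 436, 0]) cube([3388, 127, 2961]); translate([867, 436, 707]) cube([1086, 127, 1541]); }


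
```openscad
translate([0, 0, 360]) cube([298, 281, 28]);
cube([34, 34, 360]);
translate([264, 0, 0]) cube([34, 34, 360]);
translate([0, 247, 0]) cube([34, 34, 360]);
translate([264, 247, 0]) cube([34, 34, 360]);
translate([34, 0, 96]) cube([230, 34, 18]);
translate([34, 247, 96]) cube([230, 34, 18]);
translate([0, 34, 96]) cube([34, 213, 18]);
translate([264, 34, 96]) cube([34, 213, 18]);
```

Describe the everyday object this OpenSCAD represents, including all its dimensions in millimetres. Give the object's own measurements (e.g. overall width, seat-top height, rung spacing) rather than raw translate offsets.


A simple wooden stool: a rectangular seat 298 mm (x) by 281 mm (y), 28 mm thick, top face at z = 388 mm, on four square legs, each 34×34 mm in cross-section. The legs rest on z = 0, each flush with a corner of the seat. Four stretchers, 34 mm wide and 18 mm tall, connect adjacent legs with their undersides at z = 96 mm, each running between the inner faces of the legs it joins and aligned with the legs' outer faces on the other axis.


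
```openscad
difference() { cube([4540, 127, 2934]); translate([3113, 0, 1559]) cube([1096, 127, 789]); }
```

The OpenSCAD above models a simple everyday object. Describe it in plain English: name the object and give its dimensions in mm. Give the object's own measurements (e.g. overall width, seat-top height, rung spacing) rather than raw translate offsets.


A wall 4540 mm long (x), 127 mm thick (y), 2934 mm tall, with a rectangular window opening cut through it. The opening is 1096 mm wide and 789 mm tall; its sill is at z = 1559 mm and its near (−x) edge is 3113 mm from the wall's −x end. The opening passes through the full wall thickness.


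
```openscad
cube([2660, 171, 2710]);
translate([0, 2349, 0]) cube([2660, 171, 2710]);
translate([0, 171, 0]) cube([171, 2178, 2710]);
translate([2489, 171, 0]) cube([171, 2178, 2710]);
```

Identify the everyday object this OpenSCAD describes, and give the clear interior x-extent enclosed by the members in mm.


A house (or room) frame. The interior width is 2318 mm.

Four 2710 mm walls enclosing a rectangle with no floor or roof — a room or house frame. Outside width is 2660 mm and wall thickness is 171 mm, so the interior width is 2660 − 2 × 171 = 2318 mm.


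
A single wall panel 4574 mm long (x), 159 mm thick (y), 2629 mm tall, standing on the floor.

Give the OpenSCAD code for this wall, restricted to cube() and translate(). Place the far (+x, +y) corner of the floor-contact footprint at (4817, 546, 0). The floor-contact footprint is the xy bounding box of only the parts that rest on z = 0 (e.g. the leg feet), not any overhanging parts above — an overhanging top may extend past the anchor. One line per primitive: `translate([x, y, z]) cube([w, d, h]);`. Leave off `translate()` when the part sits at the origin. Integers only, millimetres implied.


translate([243, 387, 0]) cube([4574, 159, 2629]);


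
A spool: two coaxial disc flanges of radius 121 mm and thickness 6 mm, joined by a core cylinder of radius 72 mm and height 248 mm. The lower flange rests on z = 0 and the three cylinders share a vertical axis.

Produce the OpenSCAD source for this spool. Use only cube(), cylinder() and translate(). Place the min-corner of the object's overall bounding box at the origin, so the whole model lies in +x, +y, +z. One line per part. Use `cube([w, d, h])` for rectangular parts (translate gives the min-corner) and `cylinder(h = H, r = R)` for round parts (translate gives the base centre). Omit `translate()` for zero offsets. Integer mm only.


translate([121, 121, 0]) cylinder(h = 6, r = 121);
translate([121, 121, 6]) cylinder(h = 248, r = 72);
translate([121, 121, 254]) cylinder(h = 6, r = 121);


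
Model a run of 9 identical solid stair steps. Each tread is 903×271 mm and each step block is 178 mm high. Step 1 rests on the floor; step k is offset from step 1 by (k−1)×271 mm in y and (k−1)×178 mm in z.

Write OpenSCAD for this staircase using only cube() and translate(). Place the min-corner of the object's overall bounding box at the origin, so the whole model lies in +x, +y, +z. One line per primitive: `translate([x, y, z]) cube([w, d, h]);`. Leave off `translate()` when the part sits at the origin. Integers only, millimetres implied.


cube([903, 271, 178]);
translate([0, 271, 178]) cube([903, 271, 178]);
translate([0, 542, 356]) cube([903, 271, 178]);
translate([0, 813, 534]) cube([903, 271, 178]);
translate([0, 1084, 712]) cube([903, 271, 178]);
translate([0, 1355, 890]) cube([903, 271, 178]);
translate([0, 1626, 1068]) cube([903, 271, 178]);
translate([0, 1897, 1246]) cube([903, 271, 178]);
translate([0, 2168, 1424]) cube([903, 271, 178]);


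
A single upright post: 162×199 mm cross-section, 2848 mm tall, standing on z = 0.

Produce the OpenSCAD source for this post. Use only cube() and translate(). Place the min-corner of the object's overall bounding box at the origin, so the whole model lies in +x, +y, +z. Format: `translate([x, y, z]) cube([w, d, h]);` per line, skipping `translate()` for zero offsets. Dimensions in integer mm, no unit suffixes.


cube([162, 199, 2848]);


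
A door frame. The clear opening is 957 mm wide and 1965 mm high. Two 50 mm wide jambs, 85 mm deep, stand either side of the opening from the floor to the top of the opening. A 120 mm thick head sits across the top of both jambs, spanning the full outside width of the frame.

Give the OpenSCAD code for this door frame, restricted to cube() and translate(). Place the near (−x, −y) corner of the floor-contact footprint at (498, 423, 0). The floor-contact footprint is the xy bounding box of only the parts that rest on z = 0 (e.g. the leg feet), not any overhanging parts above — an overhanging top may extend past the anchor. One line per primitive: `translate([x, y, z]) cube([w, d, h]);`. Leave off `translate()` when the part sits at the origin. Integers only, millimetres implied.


translate([498, 423, 0]) cube([50, 85, 1965]);
translate([1505, 423, 0]) cube([50, 85, 1965]);
translate([498, 423, 1965]) cube([1057, 85, 120]);


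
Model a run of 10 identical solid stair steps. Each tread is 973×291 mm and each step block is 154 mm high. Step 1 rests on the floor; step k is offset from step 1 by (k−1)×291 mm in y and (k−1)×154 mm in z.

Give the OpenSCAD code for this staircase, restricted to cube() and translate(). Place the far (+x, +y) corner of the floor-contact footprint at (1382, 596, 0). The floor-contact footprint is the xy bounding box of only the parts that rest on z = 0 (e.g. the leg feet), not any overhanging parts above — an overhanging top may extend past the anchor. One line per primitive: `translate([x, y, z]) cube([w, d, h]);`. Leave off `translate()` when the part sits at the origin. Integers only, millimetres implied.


translate([409, 305, 0]) cube([973, 291, 154]);
translate([409, 596, 154]) cube([973, 291, 154]);
translate([409, 887, 308]) cube([973, 291, 154]);
translate([409, 1178, 462]) cube([973, 291, 154]);
translate([409, 1469, 616]) cube([973, 291, 154]);
translate([409, 1760, 770]) cube([973, 291, 154]);
translate([409, 2051, 924]) cube([973, 291, 154]);
translate([409, 2342, 1078]) cube([973, 291, 154]);
translate([409, 2633, 1232]) cube([973, 291, 154]);
translate([409, 2924, 1386]) cube([973, 291, 154]);


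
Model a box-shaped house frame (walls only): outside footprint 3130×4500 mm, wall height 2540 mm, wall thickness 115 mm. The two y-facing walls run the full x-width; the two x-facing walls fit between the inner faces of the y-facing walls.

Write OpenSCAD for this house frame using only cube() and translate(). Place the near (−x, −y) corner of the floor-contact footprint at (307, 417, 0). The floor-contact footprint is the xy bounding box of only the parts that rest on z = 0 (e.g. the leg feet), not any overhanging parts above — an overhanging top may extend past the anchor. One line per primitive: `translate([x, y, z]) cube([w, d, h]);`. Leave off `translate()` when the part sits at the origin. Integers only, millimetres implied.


translate([307, 417, 0]) cube([3130, 115, 2540]);
translate([307, 4802, 0]) cube([3130, 115, 2540]);
translate([307, 532, 0]) cube([115, 4270, 2540]);
translate([3322, 532, 0]) cube([115, 4270, 2540]);


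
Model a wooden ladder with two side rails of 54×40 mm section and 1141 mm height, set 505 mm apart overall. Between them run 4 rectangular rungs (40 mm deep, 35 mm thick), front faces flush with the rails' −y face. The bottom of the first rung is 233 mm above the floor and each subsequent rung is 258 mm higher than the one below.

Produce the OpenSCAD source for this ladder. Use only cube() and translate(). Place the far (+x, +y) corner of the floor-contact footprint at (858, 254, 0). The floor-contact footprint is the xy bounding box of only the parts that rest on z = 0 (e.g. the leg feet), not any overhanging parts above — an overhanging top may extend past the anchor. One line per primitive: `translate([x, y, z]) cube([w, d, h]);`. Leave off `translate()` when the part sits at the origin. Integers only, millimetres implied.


translate([353, 214, 0]) cube([54, 40, 1141]);
translate([804, 214, 0]) cube([54, 40, 1141]);
translate([407, 214, 233]) cube([397, 40, 35]);
translate([407, 214, 491]) cube([397, 40, 35]);
translate([407, 214, 749]) cube([397, 40, 35]);
translate([407, 214, 1007]) cube([397, 40, 35]);


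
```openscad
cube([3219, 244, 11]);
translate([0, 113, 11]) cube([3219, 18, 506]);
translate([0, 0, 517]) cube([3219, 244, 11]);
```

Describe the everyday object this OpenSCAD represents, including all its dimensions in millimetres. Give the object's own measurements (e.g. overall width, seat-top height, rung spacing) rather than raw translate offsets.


An I-beam lying along x, 3219 mm long. Overall section height 528 mm. Two flanges 244 mm wide (y) and 11 mm thick, one on the floor and one at the top; a web 18 mm thick runs between them, centred on the flange width.


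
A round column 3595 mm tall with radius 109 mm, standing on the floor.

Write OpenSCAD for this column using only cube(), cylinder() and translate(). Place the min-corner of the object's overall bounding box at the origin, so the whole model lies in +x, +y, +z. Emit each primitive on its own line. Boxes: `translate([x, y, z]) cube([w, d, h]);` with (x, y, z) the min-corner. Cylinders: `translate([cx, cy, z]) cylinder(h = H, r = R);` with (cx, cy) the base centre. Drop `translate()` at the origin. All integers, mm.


translate([109, 109, 0]) cylinder(h = 3595, r = 109);


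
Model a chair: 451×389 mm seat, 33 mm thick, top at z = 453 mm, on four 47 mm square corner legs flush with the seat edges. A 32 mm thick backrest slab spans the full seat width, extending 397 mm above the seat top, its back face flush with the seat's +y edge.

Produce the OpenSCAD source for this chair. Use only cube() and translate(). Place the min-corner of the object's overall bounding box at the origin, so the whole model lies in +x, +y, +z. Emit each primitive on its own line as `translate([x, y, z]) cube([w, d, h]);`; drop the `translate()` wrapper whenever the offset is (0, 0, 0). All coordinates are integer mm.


// leg_h = 453 - 33 = 420
translate([0, 0, 420]) cube([451, 389, 33]);
cube([47, 47, 420]);
translate([404, 0, 0]) cube([47, 47, 420]);
translate([0, 342, 0]) cube([47, 47, 420]);
translate([404, 342, 0]) cube([47, 47, 420]);
translate([0, 357, 453]) cube([451, 32, 397]);


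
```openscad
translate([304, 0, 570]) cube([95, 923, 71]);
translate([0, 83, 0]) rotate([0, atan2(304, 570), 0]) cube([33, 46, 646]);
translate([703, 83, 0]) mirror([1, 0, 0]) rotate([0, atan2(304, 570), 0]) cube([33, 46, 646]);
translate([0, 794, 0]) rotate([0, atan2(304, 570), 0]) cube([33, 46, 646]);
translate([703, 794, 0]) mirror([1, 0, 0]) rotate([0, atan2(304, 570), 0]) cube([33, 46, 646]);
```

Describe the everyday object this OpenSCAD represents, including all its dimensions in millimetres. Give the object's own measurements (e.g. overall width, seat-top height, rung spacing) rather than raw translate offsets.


A sawhorse. A 95×923×71 mm beam (x, y, z) sits on two A-frame leg pairs. Each pair is two raked legs of 33×46 mm section (46 mm along y) splaying symmetrically in x. Each leg rises 570 mm vertically over 304 mm of horizontal reach and is 646 mm long along its own axis. Every leg's outer bottom edge rests on the floor and its outer top edge meets a bottom edge of the beam — the left legs (tilting toward +x) meet the beam's −x bottom edge, the right legs (their mirror images, tilting toward −x) meet its +x bottom edge — so the leg tops tuck under the beam, the beam's underside is 570 mm above the floor, and the feet are 703 mm apart outside-to-outside with the beam centred between them. The two leg pairs are set in 83 mm from either end of the beam.


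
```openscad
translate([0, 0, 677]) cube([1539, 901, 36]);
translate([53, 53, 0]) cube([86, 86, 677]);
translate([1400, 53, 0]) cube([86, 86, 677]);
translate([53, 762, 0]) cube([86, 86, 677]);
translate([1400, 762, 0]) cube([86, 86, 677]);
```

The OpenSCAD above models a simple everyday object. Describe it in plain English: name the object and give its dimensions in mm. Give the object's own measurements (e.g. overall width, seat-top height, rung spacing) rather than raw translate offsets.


A rectangular dining table. The top is 1539×901×36 mm with its upper surface at z = 713 mm. It stands on four 86×86 mm square legs, each inset 53 mm from the nearest pair of top edges, running from the floor to the underside of the top.


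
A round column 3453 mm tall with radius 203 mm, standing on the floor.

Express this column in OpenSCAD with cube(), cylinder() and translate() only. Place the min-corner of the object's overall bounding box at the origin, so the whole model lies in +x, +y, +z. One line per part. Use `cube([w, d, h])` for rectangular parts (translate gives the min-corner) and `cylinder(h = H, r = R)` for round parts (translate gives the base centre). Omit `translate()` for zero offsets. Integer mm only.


translate([203, 203, 0]) cylinder(h = 3453, r = 203);


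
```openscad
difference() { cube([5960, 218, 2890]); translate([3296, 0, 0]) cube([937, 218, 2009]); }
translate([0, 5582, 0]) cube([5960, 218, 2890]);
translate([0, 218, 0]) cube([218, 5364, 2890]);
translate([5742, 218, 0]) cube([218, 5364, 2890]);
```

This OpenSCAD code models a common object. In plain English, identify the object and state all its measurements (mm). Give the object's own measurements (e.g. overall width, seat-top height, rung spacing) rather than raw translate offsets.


A single room: four walls, each 2890 mm tall and 218 mm thick, enclosing an outside footprint 5960×5800 mm (x × y), no floor or roof. The front and back walls (−y and +y sides) run the full x-width; the side walls fit between their inner faces. A door opening 937 mm wide and 2009 mm tall is cut through the front wall from the floor up, its −x edge 3296 mm from the wall's −x end.


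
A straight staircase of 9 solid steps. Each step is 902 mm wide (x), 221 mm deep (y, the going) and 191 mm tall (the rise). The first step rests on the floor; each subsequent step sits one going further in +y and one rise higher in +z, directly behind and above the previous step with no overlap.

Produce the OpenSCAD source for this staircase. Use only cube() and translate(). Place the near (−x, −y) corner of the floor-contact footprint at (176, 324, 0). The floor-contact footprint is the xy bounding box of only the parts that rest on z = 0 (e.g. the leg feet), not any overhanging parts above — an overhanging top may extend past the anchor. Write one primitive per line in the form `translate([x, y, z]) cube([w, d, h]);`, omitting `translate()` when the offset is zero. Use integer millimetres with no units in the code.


translate([176, 324, 0]) cube([902, 221, 191]);
translate([176, 545, 191]) cube([902, 221, 191]);
translate([176, 766, 382]) cube([902, 221, 191]);
translate([176, 987, 573]) cube([902, 221, 191]);
translate([176, 1208, 764]) cube([902, 221, 191]);
translate([176, 1429, 955]) cube([902, 221, 191]);
translate([176, 1650, 1146]) cube([902, 221, 191]);
translate([176, 1871, 1337]) cube([902, 221, 191]);
translate([176, 2092, 1528]) cube([902, 221, 191]);


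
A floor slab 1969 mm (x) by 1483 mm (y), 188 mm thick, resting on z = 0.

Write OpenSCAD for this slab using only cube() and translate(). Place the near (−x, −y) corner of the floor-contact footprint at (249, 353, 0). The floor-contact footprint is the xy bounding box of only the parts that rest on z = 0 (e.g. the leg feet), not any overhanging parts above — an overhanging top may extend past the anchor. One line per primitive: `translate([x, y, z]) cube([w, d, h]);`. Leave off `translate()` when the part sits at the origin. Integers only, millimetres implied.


translate([249, 353, 0]) cube([1969, 1483, 188]);
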